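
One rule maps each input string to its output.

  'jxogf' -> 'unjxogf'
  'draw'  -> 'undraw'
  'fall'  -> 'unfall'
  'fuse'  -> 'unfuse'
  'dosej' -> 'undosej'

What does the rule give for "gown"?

Looking at the pairs, the operation is to prepend "un".
"gown" → "ungown".

ungown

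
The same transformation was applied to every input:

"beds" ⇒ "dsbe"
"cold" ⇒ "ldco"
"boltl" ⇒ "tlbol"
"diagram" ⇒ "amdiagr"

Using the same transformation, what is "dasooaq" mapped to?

aqdasoo

In each case the input is transformed by: move the last 2 characters to the front (rotate right by 2).
For "dasooaq" the result is "aqdasoo".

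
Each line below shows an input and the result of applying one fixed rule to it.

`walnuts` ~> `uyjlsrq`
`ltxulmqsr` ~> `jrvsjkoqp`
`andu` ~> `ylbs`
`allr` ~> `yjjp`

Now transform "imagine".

gkyeglc

In each case the input is transformed by: shift every letter 2 places backward in the alphabet (wrapping around).
Doing the same to "imagine": "gkyeglc".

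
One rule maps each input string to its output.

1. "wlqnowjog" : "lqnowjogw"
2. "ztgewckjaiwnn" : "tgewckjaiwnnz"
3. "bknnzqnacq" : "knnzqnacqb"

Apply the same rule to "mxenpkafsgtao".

xenpkafsgtaom

The transformation: move the first character to the end.
On "mxenpkafsgtao" that produces "xenpkafsgtaom".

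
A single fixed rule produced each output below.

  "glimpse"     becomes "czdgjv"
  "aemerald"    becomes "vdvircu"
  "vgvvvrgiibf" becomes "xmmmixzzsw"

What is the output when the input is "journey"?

flievp

The transformation: delete the first character, then shift every letter 9 places backward in the alphabet (wrapping around).
Applying both steps to "journey": "ourney", then "flievp".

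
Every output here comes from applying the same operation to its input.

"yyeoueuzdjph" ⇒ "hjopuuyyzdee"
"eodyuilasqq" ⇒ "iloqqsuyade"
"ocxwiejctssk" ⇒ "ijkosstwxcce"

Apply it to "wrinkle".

lnrweik

The transformation: sort the characters into alphabetical order, then move the first 3 characters to the end (rotate left by 3).
For "wrinkle", step one produces "eiklnrw"; step two turns that into "lnrweik".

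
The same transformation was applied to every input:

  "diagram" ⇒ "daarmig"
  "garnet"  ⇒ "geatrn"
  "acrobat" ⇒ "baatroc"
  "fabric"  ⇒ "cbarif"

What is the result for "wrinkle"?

kiewrnl

Each output is the input with this applied: sort the characters into reverse alphabetical order, then move the last 3 characters to the front (rotate right by 3).
So "wrinkle" becomes "kiewrnl".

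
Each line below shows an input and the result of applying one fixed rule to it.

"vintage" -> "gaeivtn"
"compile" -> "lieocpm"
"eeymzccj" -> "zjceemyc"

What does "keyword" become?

rodekwy

The transformation: swap each adjacent pair of characters (1↔2, 3↔4, ...), then move the last 3 characters to the front (rotate right by 3).
Starting from "keyword": after the first operation, "ekwyrod"; after the second, "rodekwy".
(Check on "vintage": → "ivtngae" → "gaeivtn" ✓)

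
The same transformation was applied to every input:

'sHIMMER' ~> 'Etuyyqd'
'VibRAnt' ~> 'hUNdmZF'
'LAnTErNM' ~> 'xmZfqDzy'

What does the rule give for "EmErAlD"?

What's happening: flip the case of every letter, then shift every letter 12 places forward in the alphabet (wrapping around).
On "EmErAlD": the first step gives "eMeRaLd", and the second then gives "qYqDmXp".

qYqDmXp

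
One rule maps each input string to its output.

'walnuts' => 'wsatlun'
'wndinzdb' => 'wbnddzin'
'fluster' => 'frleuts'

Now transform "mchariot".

Rule — take characters alternately from the front and the back (1st, last, 2nd, 2nd-last, ...).
"mchariot" → "mtcohiar".

mtcohiar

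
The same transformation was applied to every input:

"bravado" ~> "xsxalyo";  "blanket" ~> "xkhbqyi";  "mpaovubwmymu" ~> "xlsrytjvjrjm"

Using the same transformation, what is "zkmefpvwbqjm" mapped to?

jbcmstyngjwh

In each case the input is transformed by: shift every letter 3 places backward in the alphabet (wrapping around), then move the first 2 characters to the end (rotate left by 2).
So "zkmefpvwbqjm" becomes "jbcmstyngjwh".
(Check on "blanket": → "yixkhbq" → "xkhbqyi" ✓)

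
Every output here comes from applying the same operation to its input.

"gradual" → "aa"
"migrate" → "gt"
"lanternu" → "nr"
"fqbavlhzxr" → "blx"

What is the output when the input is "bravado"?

ad

The rule is to keep one character in every 3, starting at position 3 (positions 3rd, 6th, 9th, ...).
For "bravado" the result is "ad".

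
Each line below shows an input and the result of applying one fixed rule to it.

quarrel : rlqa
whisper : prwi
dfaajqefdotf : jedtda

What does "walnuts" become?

The pattern: keep every other character starting from the first (positions 1st, 3rd, 5th, ...), then move the first 2 characters to the end (rotate left by 2).
Applying both steps to "walnuts": "wlus", then "uswl".

uswl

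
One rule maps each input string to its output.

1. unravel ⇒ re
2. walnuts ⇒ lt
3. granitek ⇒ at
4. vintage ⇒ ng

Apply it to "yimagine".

mi

What's happening: keep one character in every 3, starting at position 3 (positions 3rd, 6th, 9th, ...).
For "yimagine" the result is "mi".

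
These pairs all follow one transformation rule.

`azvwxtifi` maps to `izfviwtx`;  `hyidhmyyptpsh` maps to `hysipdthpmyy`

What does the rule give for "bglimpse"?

egslpim

What's happening: take characters alternately from the front and the back (1st, last, 2nd, 2nd-last, ...), then delete the first character.
Applying both steps to "bglimpse": "begslpim", then "egslpim".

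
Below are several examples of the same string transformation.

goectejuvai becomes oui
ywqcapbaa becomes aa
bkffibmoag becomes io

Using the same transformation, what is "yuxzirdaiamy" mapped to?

uia

The rule is to keep one character in every 3, starting at position 2 (positions 2nd, 5th, 8th, ...), then keep only the vowels.
"yuxzirdaiamy" → "uiam" → "uia".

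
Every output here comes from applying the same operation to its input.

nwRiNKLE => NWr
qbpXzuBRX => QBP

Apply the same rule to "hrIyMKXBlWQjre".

What's happening: flip the case of every letter, then keep only the first 3 characters.
For "hrIyMKXBlWQjre", step one produces "HRiYmkxbLwqJRE"; step two turns that into "HRi".

HRi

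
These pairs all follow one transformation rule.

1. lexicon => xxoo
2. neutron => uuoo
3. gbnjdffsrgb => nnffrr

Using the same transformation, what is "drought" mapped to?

oohh

In each case the input is transformed by: keep one character in every 3, starting at position 3 (positions 3rd, 6th, 9th, ...), then double every character.
Applying both steps to "drought": "oh", then "oohh".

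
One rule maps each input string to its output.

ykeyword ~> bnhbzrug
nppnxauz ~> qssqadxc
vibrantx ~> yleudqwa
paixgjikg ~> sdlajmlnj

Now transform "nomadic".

qrpdglf

Rule — shift every letter 3 places forward in the alphabet (wrapping around).
On "nomadic" that produces "qrpdglf".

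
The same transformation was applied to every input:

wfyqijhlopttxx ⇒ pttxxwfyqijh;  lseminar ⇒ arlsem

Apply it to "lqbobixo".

In each case the input is transformed by: swap the front and back halves of the string, then delete the first 2 characters.
"lqbobixo" → "bixolqbo" → "xolqbo".

xolqbo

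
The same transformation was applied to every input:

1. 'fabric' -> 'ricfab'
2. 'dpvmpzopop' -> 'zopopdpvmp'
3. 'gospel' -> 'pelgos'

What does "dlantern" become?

terndlan

Looking at the pairs, the operation is to swap the front and back halves of the string.
For "dlantern" the result is "terndlan".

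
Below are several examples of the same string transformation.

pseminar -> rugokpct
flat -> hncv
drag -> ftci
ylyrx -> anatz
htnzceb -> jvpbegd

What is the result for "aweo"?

Rule — shift every letter 2 places forward in the alphabet (wrapping around).
For "aweo" the result is "cygq".

cygq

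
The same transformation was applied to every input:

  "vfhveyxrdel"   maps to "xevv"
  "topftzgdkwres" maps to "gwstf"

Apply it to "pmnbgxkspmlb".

Rule — keep one character in every 3, starting at position 1 (positions 1st, 4th, 7th, ...), then move the first 2 characters to the end (rotate left by 2).
Starting from "pmnbgxkspmlb": after the first operation, "pbkm"; after the second, "kmpb".

kmpb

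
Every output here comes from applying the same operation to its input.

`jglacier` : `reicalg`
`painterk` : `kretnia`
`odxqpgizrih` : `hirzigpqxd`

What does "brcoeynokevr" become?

rvekonyeocr

What's happening: delete the first character, then reverse the string.
So "brcoeynokevr" becomes "rvekonyeocr".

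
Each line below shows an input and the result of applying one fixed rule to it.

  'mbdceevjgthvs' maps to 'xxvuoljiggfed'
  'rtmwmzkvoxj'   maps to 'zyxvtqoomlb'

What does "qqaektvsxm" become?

The rule is to shift every letter 2 places forward in the alphabet (wrapping around), then sort the characters into reverse alphabetical order.
On "qqaektvsxm": the first step gives "sscgmvxuzo", and the second then gives "zxvussomgc".

zxvussomgc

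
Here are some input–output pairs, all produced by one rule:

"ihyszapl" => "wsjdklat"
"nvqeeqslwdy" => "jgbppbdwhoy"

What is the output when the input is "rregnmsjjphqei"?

tcpryxduuasbpc

The pattern: swap the first and last characters, then shift every letter 11 places forward in the alphabet (wrapping around).
Working it through for "rregnmsjjphqei": intermediate "iregnmsjjphqer", final "tcpryxduuasbpc".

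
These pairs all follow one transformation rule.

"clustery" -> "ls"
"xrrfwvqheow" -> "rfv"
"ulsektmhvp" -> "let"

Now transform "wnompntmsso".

The pattern: keep every other character starting from the second (positions 2nd, 4th, 6th, ...), then delete the last 2 characters.
"wnompntmsso" → "nmnms" → "nmn".

nmn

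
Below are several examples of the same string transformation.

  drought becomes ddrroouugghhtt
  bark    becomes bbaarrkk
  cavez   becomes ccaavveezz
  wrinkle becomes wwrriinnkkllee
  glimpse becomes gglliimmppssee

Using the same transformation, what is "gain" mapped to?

ggaaiinn

What's happening: double every character.
On "gain" that produces "ggaaiinn".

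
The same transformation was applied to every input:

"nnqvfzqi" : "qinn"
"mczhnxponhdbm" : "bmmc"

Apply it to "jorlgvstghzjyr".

Rule — move the last 2 characters to the front (rotate right by 2), then keep only the first 4 characters.
Doing the same to "jorlgvstghzjyr": "yrjo".

yrjo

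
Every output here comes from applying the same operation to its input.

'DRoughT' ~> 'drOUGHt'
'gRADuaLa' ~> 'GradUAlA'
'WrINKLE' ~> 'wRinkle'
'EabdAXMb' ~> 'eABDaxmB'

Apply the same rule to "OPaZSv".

The rule is to flip the case of every letter.
For "OPaZSv" the result is "opAzsV".

opAzsV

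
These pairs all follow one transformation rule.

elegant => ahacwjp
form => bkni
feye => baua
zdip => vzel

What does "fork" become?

The transformation: shift every letter 4 places backward in the alphabet (wrapping around).
On "fork" that produces "bkng".

bkng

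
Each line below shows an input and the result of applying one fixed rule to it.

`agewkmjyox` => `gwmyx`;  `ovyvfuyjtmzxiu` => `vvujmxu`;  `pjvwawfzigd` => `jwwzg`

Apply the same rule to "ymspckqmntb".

mpkmt

The transformation: keep every other character starting from the second (positions 2nd, 4th, 6th, ...).
Doing the same to "ymspckqmntb": "mpkmt".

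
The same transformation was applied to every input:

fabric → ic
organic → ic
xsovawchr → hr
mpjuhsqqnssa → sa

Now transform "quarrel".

el

The pattern: keep only the last 2 characters.
"quarrel" → "el".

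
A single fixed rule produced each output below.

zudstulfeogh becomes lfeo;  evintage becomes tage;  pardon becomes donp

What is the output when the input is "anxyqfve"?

qfve

The transformation: swap the front and back halves of the string, then keep only the first 4 characters.
Working it through for "anxyqfve": intermediate "qfveanxy", final "qfve".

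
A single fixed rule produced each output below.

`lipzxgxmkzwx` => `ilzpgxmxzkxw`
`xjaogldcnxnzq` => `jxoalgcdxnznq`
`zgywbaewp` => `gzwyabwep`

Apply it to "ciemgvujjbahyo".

icmevgjubjhaoy

In each case the input is transformed by: swap each adjacent pair of characters (1↔2, 3↔4, ...).
"ciemgvujjbahyo" → "icmevgjubjhaoy".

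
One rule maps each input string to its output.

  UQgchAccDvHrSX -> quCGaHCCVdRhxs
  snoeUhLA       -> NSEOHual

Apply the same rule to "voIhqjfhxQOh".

The pattern: swap each adjacent pair of characters (1↔2, 3↔4, ...), then flip the case of every letter.
Applying both steps to "voIhqjfhxQOh": "ovhIjqhfQxhO", then "OVHiJQHFqXHo".

OVHiJQHFqXHo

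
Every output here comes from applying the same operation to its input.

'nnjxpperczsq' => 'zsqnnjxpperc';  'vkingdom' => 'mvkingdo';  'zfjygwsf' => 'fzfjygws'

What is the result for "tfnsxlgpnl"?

nltfnsxlgp

Rule — move the first 3 characters to the end (rotate left by 3), then swap the front and back halves of the string.
"tfnsxlgpnl" → "sxlgpnltfn" → "nltfnsxlgp".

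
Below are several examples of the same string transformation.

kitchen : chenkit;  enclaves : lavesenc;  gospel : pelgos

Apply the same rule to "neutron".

Rule — move the first 3 characters to the end (rotate left by 3).
Doing the same to "neutron": "tronneu".

tronneu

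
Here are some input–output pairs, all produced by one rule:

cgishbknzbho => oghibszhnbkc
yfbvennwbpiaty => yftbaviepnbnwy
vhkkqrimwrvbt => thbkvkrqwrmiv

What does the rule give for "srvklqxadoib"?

brivokdlaqxs

The transformation: take characters alternately from the front and the back (1st, last, 2nd, 2nd-last, ...), then move the first character to the end.
Starting from "srvklqxadoib": after the first operation, "sbrivokdlaqx"; after the second, "brivokdlaqxs".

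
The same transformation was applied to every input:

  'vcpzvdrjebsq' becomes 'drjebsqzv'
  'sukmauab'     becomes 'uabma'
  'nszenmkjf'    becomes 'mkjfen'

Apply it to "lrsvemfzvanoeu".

mfzvanoeuve

The rule is to delete the first 3 characters, then move the first 2 characters to the end (rotate left by 2).
Working it through for "lrsvemfzvanoeu": intermediate "vemfzvanoeu", final "mfzvanoeuve".
(Check on "nszenmkjf": → "enmkjf" → "mkjfen" ✓)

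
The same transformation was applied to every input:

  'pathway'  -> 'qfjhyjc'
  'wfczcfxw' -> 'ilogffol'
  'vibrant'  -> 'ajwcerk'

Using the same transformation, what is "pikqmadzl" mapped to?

Looking at the pairs, the operation is to shift every letter 9 places forward in the alphabet (wrapping around), then move the first 3 characters to the end (rotate left by 3).
Working it through for "pikqmadzl": intermediate "yrtzvjmiu", final "zvjmiuyrt".
(Check on "wfczcfxw": → "folilogf" → "ilogffol" ✓)

zvjmiuyrt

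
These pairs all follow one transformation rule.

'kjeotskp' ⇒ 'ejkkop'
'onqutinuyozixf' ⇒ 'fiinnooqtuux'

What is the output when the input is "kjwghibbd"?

Rule — sort the characters into alphabetical order, then delete the last 2 characters.
"kjwghibbd" → "bbdghijkw" → "bbdghij".

bbdghij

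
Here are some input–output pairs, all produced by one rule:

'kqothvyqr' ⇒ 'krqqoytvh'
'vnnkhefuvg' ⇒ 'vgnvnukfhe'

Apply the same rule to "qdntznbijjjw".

Rule — take characters alternately from the front and the back (1st, last, 2nd, 2nd-last, ...).
For "qdntznbijjjw" the result is "qwdjnjtjzinb".

qwdjnjtjzinb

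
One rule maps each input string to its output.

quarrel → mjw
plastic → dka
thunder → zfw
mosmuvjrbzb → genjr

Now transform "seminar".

In each case the input is transformed by: keep every other character starting from the second (positions 2nd, 4th, 6th, ...), then shift every letter 8 places backward in the alphabet (wrapping around).
For "seminar", step one produces "eia"; step two turns that into "was".

was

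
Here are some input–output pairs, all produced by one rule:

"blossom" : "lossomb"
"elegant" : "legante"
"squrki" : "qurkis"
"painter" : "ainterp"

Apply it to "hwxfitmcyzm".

wxfitmcyzmh

In each case the input is transformed by: move the first character to the end.
Doing the same to "hwxfitmcyzm": "wxfitmcyzmh".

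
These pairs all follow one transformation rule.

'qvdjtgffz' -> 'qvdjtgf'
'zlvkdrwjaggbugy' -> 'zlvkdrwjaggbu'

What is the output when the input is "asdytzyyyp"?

asdytzyy

In each case the input is transformed by: delete the last 2 characters.
"asdytzyyyp" → "asdytzyy".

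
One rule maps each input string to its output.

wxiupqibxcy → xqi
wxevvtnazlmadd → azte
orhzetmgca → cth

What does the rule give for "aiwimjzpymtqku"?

qyjw

The transformation: keep one character in every 3, starting at position 3 (positions 3rd, 6th, 9th, ...), then reverse the string.
For "aiwimjzpymtqku", step one produces "wjyq"; step two turns that into "qyjw".
(Check on "wxevvtnazlmadd": → "etza" → "azte" ✓)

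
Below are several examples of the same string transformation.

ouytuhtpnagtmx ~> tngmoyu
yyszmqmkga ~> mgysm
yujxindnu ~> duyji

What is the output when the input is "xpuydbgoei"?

The rule is to keep every other character starting from the first (positions 1st, 3rd, 5th, ...), then move the first 3 characters to the end (rotate left by 3).
"xpuydbgoei" → "gexud".

gexud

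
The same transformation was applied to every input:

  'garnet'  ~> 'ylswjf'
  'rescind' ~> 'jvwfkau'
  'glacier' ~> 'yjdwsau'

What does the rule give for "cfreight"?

Rule — take characters alternately from the front and the back (1st, last, 2nd, 2nd-last, ...), then shift every letter 8 places backward in the alphabet (wrapping around).
Doing the same to "cfreight": "ulxzjywa".

ulxzjywa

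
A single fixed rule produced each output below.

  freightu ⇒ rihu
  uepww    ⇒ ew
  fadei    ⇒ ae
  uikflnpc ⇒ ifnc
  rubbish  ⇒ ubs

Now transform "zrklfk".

rlk

The pattern: keep every other character starting from the second (positions 2nd, 4th, 6th, ...).
Doing the same to "zrklfk": "rlk".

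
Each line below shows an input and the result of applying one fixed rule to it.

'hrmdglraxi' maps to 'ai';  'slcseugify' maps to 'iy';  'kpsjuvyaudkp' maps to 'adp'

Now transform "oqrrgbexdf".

Looking at the pairs, the operation is to keep every other character starting from the second (positions 2nd, 4th, 6th, ...), then delete the first 3 characters.
Working it through for "oqrrgbexdf": intermediate "qrbxf", final "xf".
(Check on "hrmdglraxi": → "rdlai" → "ai" ✓)

xf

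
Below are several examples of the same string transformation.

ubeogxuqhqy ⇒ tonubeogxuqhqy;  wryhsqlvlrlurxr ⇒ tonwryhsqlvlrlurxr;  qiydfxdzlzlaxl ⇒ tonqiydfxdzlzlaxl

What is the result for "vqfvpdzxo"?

tonvqfvpdzxo

In each case the input is transformed by: prepend "ton".
On "vqfvpdzxo" that produces "tonvqfvpdzxo".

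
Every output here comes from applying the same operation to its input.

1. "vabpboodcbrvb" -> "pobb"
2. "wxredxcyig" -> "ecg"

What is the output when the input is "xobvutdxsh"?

vdh

Each output is the input with this applied: delete the first 2 characters, then keep one character in every 3, starting at position 2 (positions 2nd, 5th, 8th, ...).
For "xobvutdxsh", step one produces "bvutdxsh"; step two turns that into "vdh".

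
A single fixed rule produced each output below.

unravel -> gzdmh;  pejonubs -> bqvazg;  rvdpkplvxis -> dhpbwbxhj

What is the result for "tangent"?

fmzsq

In each case the input is transformed by: delete the last 2 characters, then shift every letter 12 places forward in the alphabet (wrapping around).
Working it through for "tangent": intermediate "tange", final "fmzsq".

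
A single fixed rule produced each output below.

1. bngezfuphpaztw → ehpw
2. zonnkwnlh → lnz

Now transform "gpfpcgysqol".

The transformation: sort the characters into alphabetical order, then keep one character in every 3, starting at position 3 (positions 3rd, 6th, 9th, ...).
Starting from "gpfpcgysqol": after the first operation, "cfggloppqsy"; after the second, "goq".

goq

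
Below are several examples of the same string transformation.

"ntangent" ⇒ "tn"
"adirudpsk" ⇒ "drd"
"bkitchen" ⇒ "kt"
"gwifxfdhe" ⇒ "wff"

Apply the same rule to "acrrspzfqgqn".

crpf

Rule — delete the last 3 characters, then keep every other character starting from the second (positions 2nd, 4th, 6th, ...).
Applying both steps to "acrrspzfqgqn": "acrrspzfq", then "crpf".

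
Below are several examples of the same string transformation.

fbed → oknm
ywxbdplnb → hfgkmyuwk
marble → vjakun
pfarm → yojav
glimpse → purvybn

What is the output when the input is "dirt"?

mrac

Each output is the input with this applied: shift every letter 9 places forward in the alphabet (wrapping around).
"dirt" → "mrac".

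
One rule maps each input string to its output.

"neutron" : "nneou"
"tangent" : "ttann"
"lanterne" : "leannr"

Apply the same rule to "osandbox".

The pattern: take characters alternately from the front and the back (1st, last, 2nd, 2nd-last, ...), then delete the last 2 characters.
Working it through for "osandbox": intermediate "oxsoabnd", final "oxsoab".

oxsoab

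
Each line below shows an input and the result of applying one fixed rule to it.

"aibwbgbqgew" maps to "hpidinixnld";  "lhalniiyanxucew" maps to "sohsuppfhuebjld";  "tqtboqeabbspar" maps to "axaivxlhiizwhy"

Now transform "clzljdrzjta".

jsgsqkygqah

The transformation: shift every letter 7 places forward in the alphabet (wrapping around).
For "clzljdrzjta" the result is "jsgsqkygqah".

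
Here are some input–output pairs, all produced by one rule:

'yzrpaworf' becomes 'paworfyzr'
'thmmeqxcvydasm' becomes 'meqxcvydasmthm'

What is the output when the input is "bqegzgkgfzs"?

In each case the input is transformed by: move the first 3 characters to the end (rotate left by 3).
"bqegzgkgfzs" → "gzgkgfzsbqe".

gzgkgfzsbqe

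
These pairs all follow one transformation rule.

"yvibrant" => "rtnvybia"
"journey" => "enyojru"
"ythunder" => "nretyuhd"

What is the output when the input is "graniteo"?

ioergnat

Rule — swap each adjacent pair of characters (1↔2, 3↔4, ...), then move the last 3 characters to the front (rotate right by 3).
Working it through for "graniteo": intermediate "rgnatioe", final "ioergnat".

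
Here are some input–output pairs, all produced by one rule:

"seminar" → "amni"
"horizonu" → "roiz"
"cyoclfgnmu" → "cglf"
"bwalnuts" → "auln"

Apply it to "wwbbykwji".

Each output is the input with this applied: take characters alternately from the front and the back (1st, last, 2nd, 2nd-last, ...), then keep only the last 4 characters.
Applying that to "wwbbykwji" gives "wbky".

wbky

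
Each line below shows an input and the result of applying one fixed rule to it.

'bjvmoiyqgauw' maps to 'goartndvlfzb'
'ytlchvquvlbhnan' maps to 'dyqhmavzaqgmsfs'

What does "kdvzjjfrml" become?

Looking at the pairs, the operation is to shift every letter 5 places forward in the alphabet (wrapping around).
For "kdvzjjfrml" the result is "piaeookwrq".

piaeookwrq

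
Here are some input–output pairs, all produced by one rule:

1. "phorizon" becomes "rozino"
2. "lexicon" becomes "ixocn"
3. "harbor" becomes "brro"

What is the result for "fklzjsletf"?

In each case the input is transformed by: delete the first 2 characters, then swap each adjacent pair of characters (1↔2, 3↔4, ...).
On "fklzjsletf": the first step gives "lzjsletf", and the second then gives "zlsjelft".

zlsjelft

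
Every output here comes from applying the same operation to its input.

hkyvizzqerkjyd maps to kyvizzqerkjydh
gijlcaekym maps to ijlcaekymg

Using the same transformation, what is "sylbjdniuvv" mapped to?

ylbjdniuvvs

What's happening: move the first character to the end.
For "sylbjdniuvv" the result is "ylbjdniuvvs".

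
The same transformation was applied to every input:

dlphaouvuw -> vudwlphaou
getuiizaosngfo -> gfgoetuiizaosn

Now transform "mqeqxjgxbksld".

In each case the input is transformed by: swap the first and last characters, then move the last 3 characters to the front (rotate right by 3).
"mqeqxjgxbksld" → "dqeqxjgxbkslm" → "slmdqeqxjgxbk".
(Check on "dlphaouvuw": → "wlphaouvud" → "vudwlphaou" ✓)

slmdqeqxjgxbk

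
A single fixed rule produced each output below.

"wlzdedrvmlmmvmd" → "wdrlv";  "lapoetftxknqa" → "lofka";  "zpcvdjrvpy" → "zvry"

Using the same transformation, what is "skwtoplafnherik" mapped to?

stlnr

Rule — keep one character in every 3, starting at position 1 (positions 1st, 4th, 7th, ...).
Doing the same to "skwtoplafnherik": "stlnr".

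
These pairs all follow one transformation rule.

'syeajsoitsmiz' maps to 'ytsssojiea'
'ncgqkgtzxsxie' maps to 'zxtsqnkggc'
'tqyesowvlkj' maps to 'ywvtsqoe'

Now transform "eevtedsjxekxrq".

The rule is to delete the last 3 characters, then sort the characters into reverse alphabetical order.
On "eevtedsjxekxrq": the first step gives "eevtedsjxek", and the second then gives "xvtskjeeeed".
(Check on "syeajsoitsmiz": → "syeajsoits" → "ytsssojiea" ✓)

xvtskjeeeed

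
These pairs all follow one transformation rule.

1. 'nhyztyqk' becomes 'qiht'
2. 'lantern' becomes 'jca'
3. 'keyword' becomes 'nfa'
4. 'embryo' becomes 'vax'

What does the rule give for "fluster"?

The rule is to shift every letter 9 places forward in the alphabet (wrapping around), then keep every other character starting from the second (positions 2nd, 4th, 6th, ...).
Starting from "fluster": after the first operation, "oudbcna"; after the second, "ubn".

ubn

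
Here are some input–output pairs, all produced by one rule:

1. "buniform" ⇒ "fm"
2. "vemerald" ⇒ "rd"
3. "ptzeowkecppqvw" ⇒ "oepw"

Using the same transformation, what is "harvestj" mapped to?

ej

What's happening: move the first 2 characters to the end (rotate left by 2), then keep one character in every 3, starting at position 3 (positions 3rd, 6th, 9th, ...).
Working it through for "harvestj": intermediate "rvestjha", final "ej".
(Check on "vemerald": → "meraldve" → "rd" ✓)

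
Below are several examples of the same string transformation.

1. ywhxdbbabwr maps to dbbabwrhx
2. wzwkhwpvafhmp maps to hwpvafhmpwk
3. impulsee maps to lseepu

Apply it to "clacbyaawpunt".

In each case the input is transformed by: delete the first 2 characters, then move the first 2 characters to the end (rotate left by 2).
Applying both steps to "clacbyaawpunt": "acbyaawpunt", then "byaawpuntac".

byaawpuntac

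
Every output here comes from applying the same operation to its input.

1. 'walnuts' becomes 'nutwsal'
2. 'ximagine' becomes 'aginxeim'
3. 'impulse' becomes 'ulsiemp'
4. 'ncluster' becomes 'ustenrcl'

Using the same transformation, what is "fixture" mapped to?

turfeix

The rule is to swap the first and last characters, then move the first 3 characters to the end (rotate left by 3).
For "fixture", step one produces "eixturf"; step two turns that into "turfeix".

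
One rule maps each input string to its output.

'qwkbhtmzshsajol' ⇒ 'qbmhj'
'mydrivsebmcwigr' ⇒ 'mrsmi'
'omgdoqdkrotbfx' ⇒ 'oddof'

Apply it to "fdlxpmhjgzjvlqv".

fxhzl

Each output is the input with this applied: keep one character in every 3, starting at position 1 (positions 1st, 4th, 7th, ...).
On "fdlxpmhjgzjvlqv" that produces "fxhzl".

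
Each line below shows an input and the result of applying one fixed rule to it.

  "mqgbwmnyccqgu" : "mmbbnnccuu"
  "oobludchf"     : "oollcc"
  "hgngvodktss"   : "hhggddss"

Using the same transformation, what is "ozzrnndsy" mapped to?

oorrdd

The transformation: keep one character in every 3, starting at position 1 (positions 1st, 4th, 7th, ...), then double every character.
"ozzrnndsy" → "ord" → "oorrdd".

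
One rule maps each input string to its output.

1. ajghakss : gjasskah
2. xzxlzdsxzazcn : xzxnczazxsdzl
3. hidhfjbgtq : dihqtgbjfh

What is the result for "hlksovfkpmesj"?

The transformation: reverse the string, then move the last 3 characters to the front (rotate right by 3).
For "hlksovfkpmesj", step one produces "jsempkfvosklh"; step two turns that into "klhjsempkfvos".
(Check on "hidhfjbgtq": → "qtgbjfhdih" → "dihqtgbjfh" ✓)

klhjsempkfvos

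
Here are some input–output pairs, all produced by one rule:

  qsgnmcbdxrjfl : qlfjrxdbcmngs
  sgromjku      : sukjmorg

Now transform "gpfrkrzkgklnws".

The rule is to move the first character to the end, then reverse the string.
Applying both steps to "gpfrkrzkgklnws": "pfrkrzkgklnwsg", then "gswnlkgkzrkrfp".

gswnlkgkzrkrfp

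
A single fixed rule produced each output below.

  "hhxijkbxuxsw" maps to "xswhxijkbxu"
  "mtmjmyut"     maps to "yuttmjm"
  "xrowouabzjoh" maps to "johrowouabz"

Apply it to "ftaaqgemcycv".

In each case the input is transformed by: delete the first character, then move the last 3 characters to the front (rotate right by 3).
Doing the same to "ftaaqgemcycv": "ycvtaaqgemc".

ycvtaaqgemc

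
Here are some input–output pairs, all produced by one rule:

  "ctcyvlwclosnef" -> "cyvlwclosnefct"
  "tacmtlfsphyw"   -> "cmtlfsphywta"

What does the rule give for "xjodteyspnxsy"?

Rule — move the first 2 characters to the end (rotate left by 2).
On "xjodteyspnxsy" that produces "odteyspnxsyxj".

odteyspnxsyxj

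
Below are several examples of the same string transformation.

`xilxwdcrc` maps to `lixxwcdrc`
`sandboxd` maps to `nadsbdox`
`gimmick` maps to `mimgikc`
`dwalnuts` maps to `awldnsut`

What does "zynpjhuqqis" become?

nypzjshiuqq

What's happening: move the first 2 characters to the end (rotate left by 2), then take characters alternately from the front and the back (1st, last, 2nd, 2nd-last, ...).
Applying both steps to "zynpjhuqqis": "npjhuqqiszy", then "nypzjshiuqq".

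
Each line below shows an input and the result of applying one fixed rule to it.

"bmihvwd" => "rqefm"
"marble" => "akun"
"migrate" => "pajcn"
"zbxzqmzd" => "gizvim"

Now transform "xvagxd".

The rule is to shift every letter 9 places forward in the alphabet (wrapping around), then delete the first 2 characters.
On "xvagxd": the first step gives "gejpgm", and the second then gives "jpgm".

jpgm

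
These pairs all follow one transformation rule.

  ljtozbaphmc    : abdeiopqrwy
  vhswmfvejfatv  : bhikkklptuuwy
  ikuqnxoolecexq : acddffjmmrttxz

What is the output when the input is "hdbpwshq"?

Each output is the input with this applied: shift every letter 11 places backward in the alphabet (wrapping around), then sort the characters into alphabetical order.
"hdbpwshq" → "wsqelhwf" → "efhlqsww".
(Check on "ljtozbaphmc": → "ayidoqpewbr" → "abdeiopqrwy" ✓)

efhlqsww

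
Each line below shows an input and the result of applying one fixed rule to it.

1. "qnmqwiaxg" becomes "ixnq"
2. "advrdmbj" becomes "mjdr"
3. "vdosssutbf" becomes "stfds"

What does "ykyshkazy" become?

In each case the input is transformed by: keep every other character starting from the second (positions 2nd, 4th, 6th, ...), then move the first 2 characters to the end (rotate left by 2).
"ykyshkazy" → "kskz" → "kzks".

kzks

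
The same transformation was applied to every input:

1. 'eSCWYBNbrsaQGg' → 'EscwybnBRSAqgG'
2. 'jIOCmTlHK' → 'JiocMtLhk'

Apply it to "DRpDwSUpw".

drPdWsuPW

The pattern: flip the case of every letter.
Doing the same to "DRpDwSUpw": "drPdWsuPW".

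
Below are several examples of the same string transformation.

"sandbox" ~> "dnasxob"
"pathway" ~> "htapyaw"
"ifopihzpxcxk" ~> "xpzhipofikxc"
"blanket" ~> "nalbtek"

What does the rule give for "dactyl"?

cadlyt

The pattern: move the last 3 characters to the front (rotate right by 3), then reverse the string.
Applying that to "dactyl" gives "cadlyt".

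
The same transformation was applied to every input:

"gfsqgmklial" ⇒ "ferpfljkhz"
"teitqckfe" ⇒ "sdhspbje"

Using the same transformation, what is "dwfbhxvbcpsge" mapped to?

The transformation: delete the last character, then shift every letter 1 place backward in the alphabet (wrapping around).
"dwfbhxvbcpsge" → "dwfbhxvbcpsg" → "cveagwuaborf".

cveagwuaborf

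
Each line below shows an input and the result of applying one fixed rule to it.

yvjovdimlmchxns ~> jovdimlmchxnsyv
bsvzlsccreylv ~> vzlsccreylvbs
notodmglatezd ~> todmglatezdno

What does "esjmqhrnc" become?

The rule is to move the first 2 characters to the end (rotate left by 2).
For "esjmqhrnc" the result is "jmqhrnces".

jmqhrnces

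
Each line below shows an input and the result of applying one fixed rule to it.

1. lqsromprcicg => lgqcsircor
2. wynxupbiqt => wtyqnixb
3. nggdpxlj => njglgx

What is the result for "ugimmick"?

The pattern: take characters alternately from the front and the back (1st, last, 2nd, 2nd-last, ...), then delete the last 2 characters.
On "ugimmick": the first step gives "ukgciimm", and the second then gives "ukgcii".
(Check on "nggdpxlj": → "njglgxdp" → "njglgx" ✓)

ukgcii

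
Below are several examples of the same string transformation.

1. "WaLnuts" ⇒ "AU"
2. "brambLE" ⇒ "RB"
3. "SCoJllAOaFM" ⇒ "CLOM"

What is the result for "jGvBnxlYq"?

GNY

The pattern: keep one character in every 3, starting at position 2 (positions 2nd, 5th, 8th, ...), then convert every letter to uppercase.
Starting from "jGvBnxlYq": after the first operation, "GnY"; after the second, "GNY".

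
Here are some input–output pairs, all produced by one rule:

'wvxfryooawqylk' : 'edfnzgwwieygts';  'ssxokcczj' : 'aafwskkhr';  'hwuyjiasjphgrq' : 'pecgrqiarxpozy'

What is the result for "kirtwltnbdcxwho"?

The transformation: shift every letter 8 places forward in the alphabet (wrapping around).
On "kirtwltnbdcxwho" that produces "sqzbetbvjlkfepw".

sqzbetbvjlkfepw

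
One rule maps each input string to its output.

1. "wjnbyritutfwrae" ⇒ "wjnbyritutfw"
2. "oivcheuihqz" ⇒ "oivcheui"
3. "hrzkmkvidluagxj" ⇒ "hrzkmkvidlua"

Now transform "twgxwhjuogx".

twgxwhju

What's happening: delete the last 3 characters.
Applying that to "twgxwhjuogx" gives "twgxwhju".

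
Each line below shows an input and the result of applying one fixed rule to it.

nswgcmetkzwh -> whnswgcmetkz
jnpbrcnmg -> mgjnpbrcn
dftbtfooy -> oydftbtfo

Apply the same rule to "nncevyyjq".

The pattern: move the last 2 characters to the front (rotate right by 2).
On "nncevyyjq" that produces "jqnncevyy".

jqnncevyy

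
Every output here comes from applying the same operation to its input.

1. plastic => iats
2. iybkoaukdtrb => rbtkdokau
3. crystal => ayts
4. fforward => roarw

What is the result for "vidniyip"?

idyni

In each case the input is transformed by: take characters alternately from the front and the back (1st, last, 2nd, 2nd-last, ...), then delete the first 3 characters.
So "vidniyip" becomes "idyni".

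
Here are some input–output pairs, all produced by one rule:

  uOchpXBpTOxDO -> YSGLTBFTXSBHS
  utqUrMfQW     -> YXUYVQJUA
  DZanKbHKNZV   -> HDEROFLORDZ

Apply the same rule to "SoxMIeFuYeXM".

Looking at the pairs, the operation is to shift every letter 4 places forward in the alphabet (wrapping around), then convert every letter to uppercase.
Starting from "SoxMIeFuYeXM": after the first operation, "WsbQMiJyCiBQ"; after the second, "WSBQMIJYCIBQ".

WSBQMIJYCIBQ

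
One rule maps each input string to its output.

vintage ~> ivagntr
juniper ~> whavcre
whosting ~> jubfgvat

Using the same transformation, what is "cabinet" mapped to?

pnovarg

The pattern: shift every letter 13 places forward in the alphabet (wrapping around) — i.e. ROT13.
On "cabinet" that produces "pnovarg".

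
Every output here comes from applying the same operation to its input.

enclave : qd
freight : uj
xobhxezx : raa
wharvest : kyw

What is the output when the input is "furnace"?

The pattern: keep one character in every 3, starting at position 2 (positions 2nd, 5th, 8th, ...), then shift every letter 3 places forward in the alphabet (wrapping around).
"furnace" → "xd".

xd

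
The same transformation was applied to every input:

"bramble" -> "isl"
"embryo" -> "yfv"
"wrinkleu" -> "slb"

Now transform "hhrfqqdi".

xkp

Rule — shift every letter 7 places forward in the alphabet (wrapping around), then keep only the last 3 characters.
For "hhrfqqdi", step one produces "ooymxxkp"; step two turns that into "xkp".
(Check on "bramble": → "iyhtisl" → "isl" ✓)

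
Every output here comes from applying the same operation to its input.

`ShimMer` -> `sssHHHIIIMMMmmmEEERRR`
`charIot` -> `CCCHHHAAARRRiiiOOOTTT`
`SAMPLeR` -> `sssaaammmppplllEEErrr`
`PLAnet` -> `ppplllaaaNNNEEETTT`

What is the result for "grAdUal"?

GGGRRRaaaDDDuuuAAALLL

Each output is the input with this applied: repeat every character 3 times, then flip the case of every letter.
Working it through for "grAdUal": intermediate "gggrrrAAAdddUUUaaalll", final "GGGRRRaaaDDDuuuAAALLL".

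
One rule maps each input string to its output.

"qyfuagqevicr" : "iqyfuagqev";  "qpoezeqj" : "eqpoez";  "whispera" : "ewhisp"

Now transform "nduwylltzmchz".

cnduwylltzm

The rule is to delete the last 2 characters, then move the last character to the front.
"nduwylltzmchz" → "nduwylltzmc" → "cnduwylltzm".
(Check on "whispera": → "whispe" → "ewhisp" ✓)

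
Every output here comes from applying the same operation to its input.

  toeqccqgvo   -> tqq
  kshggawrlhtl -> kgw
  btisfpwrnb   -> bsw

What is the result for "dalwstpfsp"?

dwp

Each output is the input with this applied: delete the last 3 characters, then keep one character in every 3, starting at position 1 (positions 1st, 4th, 7th, ...).
For "dalwstpfsp", step one produces "dalwstp"; step two turns that into "dwp".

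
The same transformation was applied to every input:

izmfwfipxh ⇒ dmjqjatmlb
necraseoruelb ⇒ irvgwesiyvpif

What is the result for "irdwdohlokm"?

The transformation: swap each adjacent pair of characters (1↔2, 3↔4, ...), then shift every letter 4 places forward in the alphabet (wrapping around).
Starting from "irdwdohlokm": after the first operation, "riwdodlhkom"; after the second, "vmahshplosq".

vmahshplosq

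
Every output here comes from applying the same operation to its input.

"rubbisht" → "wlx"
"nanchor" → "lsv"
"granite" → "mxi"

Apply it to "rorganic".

rmg

In each case the input is transformed by: shift every letter 4 places forward in the alphabet (wrapping around), then keep only the last 3 characters.
Applying both steps to "rorganic": "vsvkermg", then "rmg".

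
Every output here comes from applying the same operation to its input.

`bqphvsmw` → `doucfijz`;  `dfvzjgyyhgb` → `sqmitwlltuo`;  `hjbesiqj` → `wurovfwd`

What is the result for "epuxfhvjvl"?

The transformation: swap each adjacent pair of characters (1↔2, 3↔4, ...), then shift every letter 13 places forward in the alphabet (wrapping around) — i.e. ROT13.
"epuxfhvjvl" → "pexuhfjvlv" → "crkhuswiyi".

crkhuswiyi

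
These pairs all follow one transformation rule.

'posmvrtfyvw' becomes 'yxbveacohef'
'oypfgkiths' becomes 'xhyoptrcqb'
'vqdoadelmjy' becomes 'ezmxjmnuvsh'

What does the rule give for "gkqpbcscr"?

ptzyklbla

Rule — shift every letter 9 places forward in the alphabet (wrapping around).
Doing the same to "gkqpbcscr": "ptzyklbla".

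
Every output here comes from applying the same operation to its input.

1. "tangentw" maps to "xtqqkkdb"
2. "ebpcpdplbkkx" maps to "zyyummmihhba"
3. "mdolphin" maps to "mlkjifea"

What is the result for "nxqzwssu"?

In each case the input is transformed by: shift every letter 3 places backward in the alphabet (wrapping around), then sort the characters into reverse alphabetical order.
On "nxqzwssu" that produces "wutrppnk".

wutrppnk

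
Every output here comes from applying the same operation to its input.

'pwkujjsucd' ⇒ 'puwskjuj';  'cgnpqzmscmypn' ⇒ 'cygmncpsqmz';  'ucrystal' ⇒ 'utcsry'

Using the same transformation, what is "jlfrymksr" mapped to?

The pattern: delete the last 2 characters, then take characters alternately from the front and the back (1st, last, 2nd, 2nd-last, ...).
"jlfrymksr" → "jlfrymk" → "jklmfyr".

jklmfyr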